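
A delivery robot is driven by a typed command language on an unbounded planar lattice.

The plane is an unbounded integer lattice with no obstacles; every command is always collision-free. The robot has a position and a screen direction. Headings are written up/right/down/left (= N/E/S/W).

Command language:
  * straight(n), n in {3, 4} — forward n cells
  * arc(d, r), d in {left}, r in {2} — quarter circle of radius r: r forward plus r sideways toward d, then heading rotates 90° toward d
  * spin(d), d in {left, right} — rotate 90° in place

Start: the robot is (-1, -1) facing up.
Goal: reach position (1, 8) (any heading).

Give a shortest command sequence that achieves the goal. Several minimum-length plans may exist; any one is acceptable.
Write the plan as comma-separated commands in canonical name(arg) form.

straight(4), straight(3), spin(right), arc(left, 2)

t0: (-1, -1) facing up
t=1 straight(4) ⇒ (-1, 3) facing up
t=2 straight(3) ⇒ (-1, 6) facing up
t=3 spin(right) ⇒ (-1, 6) facing right
t=4 arc(left, 2) ⇒ (1, 8) facing up
no 3-step plan works, so 4 is optimal.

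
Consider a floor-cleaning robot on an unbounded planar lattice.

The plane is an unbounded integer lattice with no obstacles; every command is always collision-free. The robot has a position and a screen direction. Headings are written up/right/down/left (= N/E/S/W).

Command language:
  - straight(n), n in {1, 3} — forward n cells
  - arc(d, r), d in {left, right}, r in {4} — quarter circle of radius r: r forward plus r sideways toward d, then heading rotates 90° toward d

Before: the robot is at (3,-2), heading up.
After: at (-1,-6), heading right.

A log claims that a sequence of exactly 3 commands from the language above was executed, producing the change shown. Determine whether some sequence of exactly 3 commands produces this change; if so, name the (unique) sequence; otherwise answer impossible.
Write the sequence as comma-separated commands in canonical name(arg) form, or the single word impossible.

arc(left, 4), arc(left, 4), arc(left, 4)

key: cell and facing (now E) both changed — the 3 commands mix motion and turning
start: at (3,-2), heading up
[1] after arc(left, 4): at (-1,2), heading left
[2] after arc(left, 4): at (-5,-2), heading down
[3] after arc(left, 4): at (-1,-6), heading right
no rival 3-sequence matches.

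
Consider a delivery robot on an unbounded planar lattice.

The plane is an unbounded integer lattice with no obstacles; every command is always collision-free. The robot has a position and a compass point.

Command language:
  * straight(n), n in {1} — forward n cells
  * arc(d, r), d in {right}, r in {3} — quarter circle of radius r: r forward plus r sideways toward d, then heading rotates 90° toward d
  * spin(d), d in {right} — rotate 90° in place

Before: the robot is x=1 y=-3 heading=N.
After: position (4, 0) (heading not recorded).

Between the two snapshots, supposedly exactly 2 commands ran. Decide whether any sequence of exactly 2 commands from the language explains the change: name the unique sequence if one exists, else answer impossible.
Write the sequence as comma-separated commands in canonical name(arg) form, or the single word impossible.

key: order matters: swapping arc(right, 3) and spin(right) lands elsewhere
t0: x=1 y=-3 heading=N
t=1 arc(right, 3) ⇒ x=4 y=0 heading=E
t=2 spin(right) ⇒ x=4 y=0 heading=S
all 9 alternatives checked — unique.

arc(right, 3), spin(right)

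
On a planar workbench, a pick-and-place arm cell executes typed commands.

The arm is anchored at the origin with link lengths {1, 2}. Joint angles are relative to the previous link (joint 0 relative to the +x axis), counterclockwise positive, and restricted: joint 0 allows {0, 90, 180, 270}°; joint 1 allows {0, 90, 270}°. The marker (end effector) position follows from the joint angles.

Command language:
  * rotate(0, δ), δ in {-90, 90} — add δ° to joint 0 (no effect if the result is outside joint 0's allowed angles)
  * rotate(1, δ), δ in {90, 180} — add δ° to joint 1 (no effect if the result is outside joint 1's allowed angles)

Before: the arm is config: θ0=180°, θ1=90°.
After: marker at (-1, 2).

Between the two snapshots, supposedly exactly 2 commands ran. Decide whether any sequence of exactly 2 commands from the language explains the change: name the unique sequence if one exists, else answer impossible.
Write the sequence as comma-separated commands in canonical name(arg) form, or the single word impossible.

rotate(1, 90), rotate(1, 180)

key: order matters: swapping rotate(1, 90) and rotate(1, 180) lands elsewhere
initial: config: θ0=180°, θ1=90°
[1] after rotate(1, 90): config: θ0=180°, θ1=90°
[2] after rotate(1, 180): config: θ0=180°, θ1=270°
no rival 2-sequence matches.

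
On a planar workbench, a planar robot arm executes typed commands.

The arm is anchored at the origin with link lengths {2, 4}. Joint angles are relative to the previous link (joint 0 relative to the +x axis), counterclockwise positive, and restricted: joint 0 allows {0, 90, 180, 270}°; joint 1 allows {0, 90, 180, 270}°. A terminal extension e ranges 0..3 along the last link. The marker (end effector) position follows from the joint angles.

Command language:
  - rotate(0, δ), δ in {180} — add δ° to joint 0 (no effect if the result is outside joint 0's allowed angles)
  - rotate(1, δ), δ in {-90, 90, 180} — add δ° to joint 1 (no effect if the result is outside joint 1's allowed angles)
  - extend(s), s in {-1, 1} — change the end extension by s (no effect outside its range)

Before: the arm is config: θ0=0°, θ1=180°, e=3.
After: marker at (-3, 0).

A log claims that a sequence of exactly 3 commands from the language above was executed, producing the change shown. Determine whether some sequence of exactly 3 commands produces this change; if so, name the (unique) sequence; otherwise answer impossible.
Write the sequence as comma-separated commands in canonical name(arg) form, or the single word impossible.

extend(1), extend(-1), extend(-1)

key: running extend(-1) before extend(1) would end elsewhere — order is forced
from: config: θ0=0°, θ1=180°, e=3
step 1 (extend(1)): config: θ0=0°, θ1=180°, e=3
step 2 (extend(-1)): config: θ0=0°, θ1=180°, e=2
step 3 (extend(-1)): config: θ0=0°, θ1=180°, e=1
all 216 alternatives checked — unique.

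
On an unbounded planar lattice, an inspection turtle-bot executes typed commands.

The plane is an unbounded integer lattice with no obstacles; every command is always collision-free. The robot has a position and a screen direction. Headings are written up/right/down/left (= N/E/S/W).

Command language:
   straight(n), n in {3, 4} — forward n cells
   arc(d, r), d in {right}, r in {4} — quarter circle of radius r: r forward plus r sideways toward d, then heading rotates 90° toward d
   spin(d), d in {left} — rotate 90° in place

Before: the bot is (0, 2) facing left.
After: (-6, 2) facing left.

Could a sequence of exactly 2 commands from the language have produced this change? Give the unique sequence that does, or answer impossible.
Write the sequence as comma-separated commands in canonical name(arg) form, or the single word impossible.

straight(3), straight(3)

key: heading stays W — no command in the sequence turns
start: (0, 2) facing left
t=1 straight(3) ⇒ (-3, 2) facing left
t=2 straight(3) ⇒ (-6, 2) facing left
all 16 alternatives checked — unique.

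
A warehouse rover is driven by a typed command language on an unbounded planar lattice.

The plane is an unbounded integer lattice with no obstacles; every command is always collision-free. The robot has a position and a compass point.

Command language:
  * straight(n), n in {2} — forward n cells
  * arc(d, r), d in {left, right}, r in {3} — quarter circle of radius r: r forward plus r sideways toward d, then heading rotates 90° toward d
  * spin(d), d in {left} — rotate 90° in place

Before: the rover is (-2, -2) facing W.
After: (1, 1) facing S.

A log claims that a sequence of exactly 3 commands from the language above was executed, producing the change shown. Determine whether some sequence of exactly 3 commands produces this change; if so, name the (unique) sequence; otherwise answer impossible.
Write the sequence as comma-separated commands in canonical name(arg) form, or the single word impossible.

key: cell and facing (now S) both changed — the 3 commands mix motion and turning
initial: (-2, -2) facing W
[1] after arc(right, 3): (-5, 1) facing N
[2] after arc(right, 3): (-2, 4) facing E
[3] after arc(right, 3): (1, 1) facing S
all 64 alternatives checked — unique.

arc(right, 3), arc(right, 3), arc(right, 3)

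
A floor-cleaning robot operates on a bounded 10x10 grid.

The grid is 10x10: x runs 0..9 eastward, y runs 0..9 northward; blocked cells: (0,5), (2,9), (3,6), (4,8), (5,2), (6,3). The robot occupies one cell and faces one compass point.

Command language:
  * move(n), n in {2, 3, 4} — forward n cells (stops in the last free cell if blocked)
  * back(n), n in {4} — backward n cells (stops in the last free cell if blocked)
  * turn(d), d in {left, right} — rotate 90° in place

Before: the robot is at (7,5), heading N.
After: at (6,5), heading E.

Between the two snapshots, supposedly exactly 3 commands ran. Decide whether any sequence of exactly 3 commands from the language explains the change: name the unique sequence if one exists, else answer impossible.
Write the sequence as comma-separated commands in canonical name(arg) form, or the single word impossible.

key: position moved to (6,5) AND the heading swung to E — translation plus rotation needed
t0: at (7,5), heading N
1. turn(right) → at (7,5), heading E
2. back(4) → at (3,5), heading E
3. move(3) → at (6,5), heading E
no rival 3-sequence matches.

turn(right), back(4), move(3)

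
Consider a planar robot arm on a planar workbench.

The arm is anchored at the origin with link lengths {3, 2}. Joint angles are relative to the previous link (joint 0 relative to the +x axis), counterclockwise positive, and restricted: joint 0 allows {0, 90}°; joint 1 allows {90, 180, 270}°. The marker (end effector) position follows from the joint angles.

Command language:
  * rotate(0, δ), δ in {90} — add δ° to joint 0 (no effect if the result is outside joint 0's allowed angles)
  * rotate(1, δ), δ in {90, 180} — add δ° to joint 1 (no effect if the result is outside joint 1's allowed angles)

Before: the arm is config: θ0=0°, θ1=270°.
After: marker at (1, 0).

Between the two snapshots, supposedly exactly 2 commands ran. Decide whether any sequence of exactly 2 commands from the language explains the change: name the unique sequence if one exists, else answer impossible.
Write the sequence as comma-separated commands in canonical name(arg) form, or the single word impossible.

key: running rotate(1, 90) before rotate(1, 180) would end elsewhere — order is forced
from: config: θ0=0°, θ1=270°
1. rotate(1, 180) → config: θ0=0°, θ1=90°
2. rotate(1, 90) → config: θ0=0°, θ1=180°
all 9 alternatives checked — unique.

rotate(1, 180), rotate(1, 90)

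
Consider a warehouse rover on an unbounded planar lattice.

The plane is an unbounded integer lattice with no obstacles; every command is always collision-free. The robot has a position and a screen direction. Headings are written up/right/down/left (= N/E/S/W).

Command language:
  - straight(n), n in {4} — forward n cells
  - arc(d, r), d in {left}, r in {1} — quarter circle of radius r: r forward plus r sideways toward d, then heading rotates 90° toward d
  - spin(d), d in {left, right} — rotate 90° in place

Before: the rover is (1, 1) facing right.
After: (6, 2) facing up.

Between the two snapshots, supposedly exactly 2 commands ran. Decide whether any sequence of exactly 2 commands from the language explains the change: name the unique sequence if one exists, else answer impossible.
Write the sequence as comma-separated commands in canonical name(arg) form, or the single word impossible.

key: order matters: swapping straight(4) and arc(left, 1) lands elsewhere
start: (1, 1) facing right
1. straight(4) → (5, 1) facing right
2. arc(left, 1) → (6, 2) facing up
no rival 2-sequence matches.

straight(4), arc(left, 1)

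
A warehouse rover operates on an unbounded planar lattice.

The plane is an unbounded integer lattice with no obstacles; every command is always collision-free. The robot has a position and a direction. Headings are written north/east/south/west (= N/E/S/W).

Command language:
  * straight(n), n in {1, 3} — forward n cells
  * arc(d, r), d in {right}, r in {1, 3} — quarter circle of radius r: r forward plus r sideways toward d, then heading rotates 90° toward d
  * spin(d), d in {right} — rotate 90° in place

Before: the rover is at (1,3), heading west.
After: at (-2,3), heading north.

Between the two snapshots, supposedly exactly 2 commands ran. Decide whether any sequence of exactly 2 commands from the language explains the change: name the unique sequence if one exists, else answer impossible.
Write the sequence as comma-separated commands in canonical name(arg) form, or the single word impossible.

key: order matters: swapping straight(3) and spin(right) lands elsewhere
begin: at (1,3), heading west
step 1 (straight(3)): at (-2,3), heading west
step 2 (spin(right)): at (-2,3), heading north
no other 2-command option fits: unique.

straight(3), spin(right)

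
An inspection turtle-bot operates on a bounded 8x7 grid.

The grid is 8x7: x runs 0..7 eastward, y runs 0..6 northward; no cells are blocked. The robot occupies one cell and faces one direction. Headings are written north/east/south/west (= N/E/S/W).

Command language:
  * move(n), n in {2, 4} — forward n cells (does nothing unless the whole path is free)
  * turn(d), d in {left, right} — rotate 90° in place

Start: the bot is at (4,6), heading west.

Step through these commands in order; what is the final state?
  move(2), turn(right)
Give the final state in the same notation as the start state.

initial: at (4,6), heading west
step 1 (move(2)): at (2,6), heading west
step 2 (turn(right)): at (2,6), heading north

at (2,6), heading north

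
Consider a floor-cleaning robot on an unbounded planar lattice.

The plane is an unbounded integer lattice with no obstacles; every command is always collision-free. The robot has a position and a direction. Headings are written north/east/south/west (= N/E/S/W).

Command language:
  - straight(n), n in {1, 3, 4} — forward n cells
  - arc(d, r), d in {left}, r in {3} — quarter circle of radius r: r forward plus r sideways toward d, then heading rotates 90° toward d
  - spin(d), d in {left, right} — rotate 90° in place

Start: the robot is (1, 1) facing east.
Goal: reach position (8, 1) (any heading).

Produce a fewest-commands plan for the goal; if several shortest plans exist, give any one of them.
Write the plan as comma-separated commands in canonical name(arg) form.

start: (1, 1) facing east
1. straight(3) → (4, 1) facing east
2. straight(4) → (8, 1) facing east
shorter routes all fall short; 2 is best.

straight(3), straight(4)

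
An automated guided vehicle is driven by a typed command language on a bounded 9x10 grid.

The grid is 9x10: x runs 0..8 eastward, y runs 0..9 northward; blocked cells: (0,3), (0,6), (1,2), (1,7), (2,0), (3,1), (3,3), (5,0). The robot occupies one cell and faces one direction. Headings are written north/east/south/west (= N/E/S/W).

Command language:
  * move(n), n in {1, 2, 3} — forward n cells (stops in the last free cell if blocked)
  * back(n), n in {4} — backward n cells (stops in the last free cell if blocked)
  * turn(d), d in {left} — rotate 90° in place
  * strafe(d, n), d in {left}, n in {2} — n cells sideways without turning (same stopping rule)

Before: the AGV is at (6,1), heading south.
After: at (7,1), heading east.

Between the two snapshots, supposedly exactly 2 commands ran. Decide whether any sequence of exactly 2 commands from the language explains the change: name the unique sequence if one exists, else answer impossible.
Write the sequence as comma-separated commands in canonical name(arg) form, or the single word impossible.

key: running move(1) before turn(left) would end elsewhere — order is forced
initial: at (6,1), heading south
1. turn(left) → at (6,1), heading east
2. move(1) → at (7,1), heading east
uniquely the one of 36 2-step routes that fits.

turn(left), move(1)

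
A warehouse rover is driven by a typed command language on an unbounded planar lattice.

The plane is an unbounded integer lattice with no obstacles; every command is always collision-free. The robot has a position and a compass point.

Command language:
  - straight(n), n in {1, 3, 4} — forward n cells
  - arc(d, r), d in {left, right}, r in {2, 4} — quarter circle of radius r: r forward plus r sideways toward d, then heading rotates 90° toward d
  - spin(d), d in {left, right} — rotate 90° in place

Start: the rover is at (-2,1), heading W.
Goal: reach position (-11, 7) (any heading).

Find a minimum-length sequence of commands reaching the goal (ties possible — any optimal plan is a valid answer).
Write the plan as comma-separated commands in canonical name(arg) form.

arc(right, 2), arc(left, 4), straight(3)

initial: at (-2,1), heading W
step 1 (arc(right, 2)): at (-4,3), heading N
step 2 (arc(left, 4)): at (-8,7), heading W
step 3 (straight(3)): at (-11,7), heading W
no 2-step plan works, so 3 is optimal.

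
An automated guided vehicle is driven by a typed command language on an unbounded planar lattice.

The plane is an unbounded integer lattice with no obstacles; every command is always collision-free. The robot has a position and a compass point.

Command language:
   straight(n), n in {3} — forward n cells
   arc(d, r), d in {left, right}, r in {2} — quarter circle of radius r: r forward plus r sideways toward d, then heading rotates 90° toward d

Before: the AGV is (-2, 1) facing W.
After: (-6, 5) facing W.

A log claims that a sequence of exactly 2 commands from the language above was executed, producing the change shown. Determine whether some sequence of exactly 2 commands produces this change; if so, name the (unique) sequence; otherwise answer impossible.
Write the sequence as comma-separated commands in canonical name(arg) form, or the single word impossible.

arc(right, 2), arc(left, 2)

key: running arc(left, 2) before arc(right, 2) would end elsewhere — order is forced
start: (-2, 1) facing W
t=1 arc(right, 2) ⇒ (-4, 3) facing N
t=2 arc(left, 2) ⇒ (-6, 5) facing W
no other 2-command option fits: unique.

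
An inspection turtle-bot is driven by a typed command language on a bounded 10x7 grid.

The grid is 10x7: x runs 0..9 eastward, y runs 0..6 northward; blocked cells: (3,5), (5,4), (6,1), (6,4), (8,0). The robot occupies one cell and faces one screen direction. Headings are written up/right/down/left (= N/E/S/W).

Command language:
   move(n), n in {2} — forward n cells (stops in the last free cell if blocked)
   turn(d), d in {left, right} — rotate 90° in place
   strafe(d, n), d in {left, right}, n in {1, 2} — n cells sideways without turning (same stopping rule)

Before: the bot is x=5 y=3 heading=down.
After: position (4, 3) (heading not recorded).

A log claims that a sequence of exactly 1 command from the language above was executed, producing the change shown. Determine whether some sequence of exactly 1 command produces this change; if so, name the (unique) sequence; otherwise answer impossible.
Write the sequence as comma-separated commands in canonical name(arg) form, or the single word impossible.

strafe(right, 1)

start: x=5 y=3 heading=down
1. strafe(right, 1) → x=4 y=3 heading=down
uniquely the one of 7 1-step routes that fits.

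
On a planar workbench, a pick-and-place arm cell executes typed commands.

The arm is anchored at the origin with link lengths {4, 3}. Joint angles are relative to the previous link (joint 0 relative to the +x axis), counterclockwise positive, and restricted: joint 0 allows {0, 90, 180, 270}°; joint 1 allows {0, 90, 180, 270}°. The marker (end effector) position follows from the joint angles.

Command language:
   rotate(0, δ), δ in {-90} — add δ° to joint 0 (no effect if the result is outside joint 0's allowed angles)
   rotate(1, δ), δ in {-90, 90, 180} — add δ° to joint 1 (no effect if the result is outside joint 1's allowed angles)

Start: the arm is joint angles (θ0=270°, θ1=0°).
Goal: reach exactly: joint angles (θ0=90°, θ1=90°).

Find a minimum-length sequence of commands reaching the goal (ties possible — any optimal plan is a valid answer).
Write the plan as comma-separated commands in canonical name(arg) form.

t0: joint angles (θ0=270°, θ1=0°)
step 1 (rotate(0, -90)): joint angles (θ0=180°, θ1=0°)
step 2 (rotate(0, -90)): joint angles (θ0=90°, θ1=0°)
step 3 (rotate(1, 90)): joint angles (θ0=90°, θ1=90°)
minimal: 3 command(s), checked below 3.

rotate(0, -90), rotate(0, -90), rotate(1, 90)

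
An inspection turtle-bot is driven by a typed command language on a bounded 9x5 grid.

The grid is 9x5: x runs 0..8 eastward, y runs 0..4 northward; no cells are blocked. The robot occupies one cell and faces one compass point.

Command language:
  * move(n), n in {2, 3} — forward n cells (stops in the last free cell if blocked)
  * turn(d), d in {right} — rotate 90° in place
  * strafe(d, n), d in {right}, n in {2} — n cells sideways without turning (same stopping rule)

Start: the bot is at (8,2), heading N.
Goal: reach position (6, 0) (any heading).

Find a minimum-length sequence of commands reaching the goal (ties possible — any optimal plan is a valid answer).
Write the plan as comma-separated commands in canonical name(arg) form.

initial: at (8,2), heading N
[1] after turn(right): at (8,2), heading E
[2] after strafe(right, 2): at (8,0), heading E
[3] after turn(right): at (8,0), heading S
[4] after strafe(right, 2): at (6,0), heading S
minimal: 4 command(s), checked below 4.

turn(right), strafe(right, 2), turn(right), strafe(right, 2)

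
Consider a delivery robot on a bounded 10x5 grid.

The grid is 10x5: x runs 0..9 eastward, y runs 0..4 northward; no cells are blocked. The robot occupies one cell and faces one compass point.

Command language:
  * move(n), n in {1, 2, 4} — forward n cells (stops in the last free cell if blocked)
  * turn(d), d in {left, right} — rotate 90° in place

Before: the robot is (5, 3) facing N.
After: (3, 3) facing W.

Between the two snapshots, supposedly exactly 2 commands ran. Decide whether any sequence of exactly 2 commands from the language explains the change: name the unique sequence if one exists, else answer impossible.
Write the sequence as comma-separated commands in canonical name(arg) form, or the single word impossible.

turn(left), move(2)

key: position moved to (3,3) AND the heading swung to W — translation plus rotation needed
t0: (5, 3) facing N
step 1 (turn(left)): (5, 3) facing W
step 2 (move(2)): (3, 3) facing W
all 25 alternatives checked — unique.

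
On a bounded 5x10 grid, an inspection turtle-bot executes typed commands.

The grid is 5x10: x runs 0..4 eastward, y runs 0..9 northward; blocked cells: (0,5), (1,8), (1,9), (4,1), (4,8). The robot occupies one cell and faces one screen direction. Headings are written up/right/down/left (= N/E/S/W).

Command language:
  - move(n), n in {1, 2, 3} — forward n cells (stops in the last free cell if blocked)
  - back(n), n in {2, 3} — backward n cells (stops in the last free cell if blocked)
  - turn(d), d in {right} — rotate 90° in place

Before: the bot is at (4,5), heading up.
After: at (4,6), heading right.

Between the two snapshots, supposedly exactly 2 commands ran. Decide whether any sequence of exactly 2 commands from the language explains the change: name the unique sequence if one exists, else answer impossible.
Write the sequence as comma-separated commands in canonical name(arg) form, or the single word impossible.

move(1), turn(right)

key: cell and facing (now E) both changed — the 2 commands mix motion and turning
begin: at (4,5), heading up
[1] after move(1): at (4,6), heading up
[2] after turn(right): at (4,6), heading right
uniquely the one of 36 2-step routes that fits.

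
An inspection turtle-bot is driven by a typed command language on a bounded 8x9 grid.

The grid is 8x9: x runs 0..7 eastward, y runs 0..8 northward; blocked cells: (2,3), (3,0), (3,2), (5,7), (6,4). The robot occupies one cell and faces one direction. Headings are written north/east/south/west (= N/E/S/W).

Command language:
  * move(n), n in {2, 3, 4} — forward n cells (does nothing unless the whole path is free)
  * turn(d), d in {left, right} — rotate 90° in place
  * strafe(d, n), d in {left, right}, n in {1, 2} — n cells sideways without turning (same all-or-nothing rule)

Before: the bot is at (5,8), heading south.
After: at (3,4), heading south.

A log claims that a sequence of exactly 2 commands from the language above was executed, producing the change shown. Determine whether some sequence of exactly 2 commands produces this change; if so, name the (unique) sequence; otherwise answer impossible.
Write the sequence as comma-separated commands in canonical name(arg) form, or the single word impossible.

strafe(right, 2), move(4)

key: running move(4) before strafe(right, 2) would end elsewhere — order is forced
initial: at (5,8), heading south
1. strafe(right, 2) → at (3,8), heading south
2. move(4) → at (3,4), heading south
all 81 alternatives checked — unique.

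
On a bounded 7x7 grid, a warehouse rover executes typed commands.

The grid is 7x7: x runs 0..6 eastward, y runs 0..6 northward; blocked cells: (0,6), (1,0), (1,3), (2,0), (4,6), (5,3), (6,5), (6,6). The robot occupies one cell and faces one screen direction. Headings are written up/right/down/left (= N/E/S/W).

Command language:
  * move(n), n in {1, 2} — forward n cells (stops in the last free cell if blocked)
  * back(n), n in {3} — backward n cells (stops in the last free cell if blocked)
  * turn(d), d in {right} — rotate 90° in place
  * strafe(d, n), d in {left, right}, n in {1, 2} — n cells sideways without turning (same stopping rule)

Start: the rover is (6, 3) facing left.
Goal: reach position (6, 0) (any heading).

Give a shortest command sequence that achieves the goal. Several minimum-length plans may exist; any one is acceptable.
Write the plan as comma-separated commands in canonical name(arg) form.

from: (6, 3) facing left
1. strafe(left, 2) → (6, 1) facing left
2. strafe(left, 2) → (6, 0) facing left
shorter routes all fall short; 2 is best.

strafe(left, 2), strafe(left, 2)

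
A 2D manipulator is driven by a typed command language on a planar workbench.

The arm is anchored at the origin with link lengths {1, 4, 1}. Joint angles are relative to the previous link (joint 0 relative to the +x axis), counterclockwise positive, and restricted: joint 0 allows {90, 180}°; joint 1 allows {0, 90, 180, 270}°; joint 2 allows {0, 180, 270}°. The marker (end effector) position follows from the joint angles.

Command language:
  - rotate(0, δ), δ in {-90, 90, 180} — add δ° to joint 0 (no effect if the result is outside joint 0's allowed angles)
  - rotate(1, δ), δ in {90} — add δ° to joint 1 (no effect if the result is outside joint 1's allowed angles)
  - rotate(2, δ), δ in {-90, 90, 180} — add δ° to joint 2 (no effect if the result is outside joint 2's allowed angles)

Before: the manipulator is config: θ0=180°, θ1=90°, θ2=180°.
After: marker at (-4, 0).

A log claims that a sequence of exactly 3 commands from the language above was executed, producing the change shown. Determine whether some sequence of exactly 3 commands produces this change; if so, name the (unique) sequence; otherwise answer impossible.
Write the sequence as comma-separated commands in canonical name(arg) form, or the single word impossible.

rotate(1, 90), rotate(1, 90), rotate(1, 90)

initial: config: θ0=180°, θ1=90°, θ2=180°
[1] after rotate(1, 90): config: θ0=180°, θ1=180°, θ2=180°
[2] after rotate(1, 90): config: θ0=180°, θ1=270°, θ2=180°
[3] after rotate(1, 90): config: θ0=180°, θ1=0°, θ2=180°
all 343 alternatives checked — unique.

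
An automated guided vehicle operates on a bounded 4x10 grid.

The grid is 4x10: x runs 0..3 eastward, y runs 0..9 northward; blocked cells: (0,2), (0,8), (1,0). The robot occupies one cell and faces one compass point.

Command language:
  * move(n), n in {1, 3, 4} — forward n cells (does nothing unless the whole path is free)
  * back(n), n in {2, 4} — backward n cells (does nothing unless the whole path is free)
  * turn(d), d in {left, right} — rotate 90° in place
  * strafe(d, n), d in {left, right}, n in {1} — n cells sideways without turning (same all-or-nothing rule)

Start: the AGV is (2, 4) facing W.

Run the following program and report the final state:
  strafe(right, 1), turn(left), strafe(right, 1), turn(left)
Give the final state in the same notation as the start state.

t0: (2, 4) facing W
[1] after strafe(right, 1): (2, 5) facing W
[2] after turn(left): (2, 5) facing S
[3] after strafe(right, 1): (1, 5) facing S
[4] after turn(left): (1, 5) facing E

(1, 5) facing E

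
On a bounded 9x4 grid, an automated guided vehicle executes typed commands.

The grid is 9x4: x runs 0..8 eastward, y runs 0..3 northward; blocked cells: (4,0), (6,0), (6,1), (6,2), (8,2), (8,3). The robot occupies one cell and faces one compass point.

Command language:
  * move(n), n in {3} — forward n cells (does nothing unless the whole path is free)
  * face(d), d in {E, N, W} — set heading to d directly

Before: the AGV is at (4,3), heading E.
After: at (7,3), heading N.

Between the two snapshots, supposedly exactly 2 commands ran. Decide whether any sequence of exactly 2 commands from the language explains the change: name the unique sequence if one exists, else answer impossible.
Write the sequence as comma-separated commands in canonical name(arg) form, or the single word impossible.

key: order matters: swapping move(3) and face(N) lands elsewhere
initial: at (4,3), heading E
t=1 move(3) ⇒ at (7,3), heading E
t=2 face(N) ⇒ at (7,3), heading N
no rival 2-sequence matches.

move(3), face(N)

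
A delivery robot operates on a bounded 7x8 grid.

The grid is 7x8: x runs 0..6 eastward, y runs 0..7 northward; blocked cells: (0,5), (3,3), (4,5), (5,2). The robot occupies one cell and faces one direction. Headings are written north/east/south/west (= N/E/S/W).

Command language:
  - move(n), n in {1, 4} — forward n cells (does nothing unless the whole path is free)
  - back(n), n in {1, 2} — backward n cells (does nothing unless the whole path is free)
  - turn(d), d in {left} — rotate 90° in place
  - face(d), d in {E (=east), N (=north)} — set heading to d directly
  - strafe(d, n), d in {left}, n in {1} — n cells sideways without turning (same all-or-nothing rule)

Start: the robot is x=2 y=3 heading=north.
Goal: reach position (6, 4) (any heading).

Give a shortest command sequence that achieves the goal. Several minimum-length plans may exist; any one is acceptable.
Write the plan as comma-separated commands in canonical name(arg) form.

start: x=2 y=3 heading=north
step 1 (move(1)): x=2 y=4 heading=north
step 2 (face(E)): x=2 y=4 heading=east
step 3 (move(4)): x=6 y=4 heading=east
nothing shorter than 3 reaches the goal.

move(1), face(E), move(4)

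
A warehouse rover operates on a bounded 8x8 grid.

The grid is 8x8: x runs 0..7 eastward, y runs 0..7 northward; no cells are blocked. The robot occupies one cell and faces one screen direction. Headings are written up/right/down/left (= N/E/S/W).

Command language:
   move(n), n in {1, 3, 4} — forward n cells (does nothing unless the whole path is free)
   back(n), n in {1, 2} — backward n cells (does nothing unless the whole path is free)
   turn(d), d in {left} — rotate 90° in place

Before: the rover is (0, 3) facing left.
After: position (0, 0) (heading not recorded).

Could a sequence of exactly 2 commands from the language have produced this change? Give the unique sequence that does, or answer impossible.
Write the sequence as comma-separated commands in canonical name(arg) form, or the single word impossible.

turn(left), move(3)

key: order matters: swapping turn(left) and move(3) lands elsewhere
begin: (0, 3) facing left
t=1 turn(left) ⇒ (0, 3) facing down
t=2 move(3) ⇒ (0, 0) facing down
uniquely the one of 36 2-step routes that fits.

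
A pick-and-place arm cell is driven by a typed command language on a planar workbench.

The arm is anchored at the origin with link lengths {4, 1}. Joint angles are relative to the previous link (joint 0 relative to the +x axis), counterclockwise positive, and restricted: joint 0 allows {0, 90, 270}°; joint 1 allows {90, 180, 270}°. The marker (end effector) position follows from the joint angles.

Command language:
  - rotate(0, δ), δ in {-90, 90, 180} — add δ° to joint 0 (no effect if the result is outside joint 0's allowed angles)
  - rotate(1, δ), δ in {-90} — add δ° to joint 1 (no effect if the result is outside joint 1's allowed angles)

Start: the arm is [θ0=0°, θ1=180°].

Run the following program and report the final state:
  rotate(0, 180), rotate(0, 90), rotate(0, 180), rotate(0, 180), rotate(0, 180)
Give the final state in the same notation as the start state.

initial: [θ0=0°, θ1=180°]
t=1 rotate(0, 180) ⇒ [θ0=0°, θ1=180°]
t=2 rotate(0, 90) ⇒ [θ0=90°, θ1=180°]
t=3 rotate(0, 180) ⇒ [θ0=270°, θ1=180°]
t=4 rotate(0, 180) ⇒ [θ0=90°, θ1=180°]
t=5 rotate(0, 180) ⇒ [θ0=270°, θ1=180°]

[θ0=270°, θ1=180°]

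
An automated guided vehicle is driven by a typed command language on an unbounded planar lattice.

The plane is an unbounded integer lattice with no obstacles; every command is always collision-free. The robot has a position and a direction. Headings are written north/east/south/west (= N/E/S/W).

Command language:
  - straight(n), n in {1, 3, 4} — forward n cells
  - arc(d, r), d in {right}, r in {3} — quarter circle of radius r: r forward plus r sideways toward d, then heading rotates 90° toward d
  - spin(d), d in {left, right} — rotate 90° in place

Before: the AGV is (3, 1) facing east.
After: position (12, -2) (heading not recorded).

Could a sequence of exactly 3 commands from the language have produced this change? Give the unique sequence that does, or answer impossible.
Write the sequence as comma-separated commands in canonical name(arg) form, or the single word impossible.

straight(3), straight(3), arc(right, 3)

key: order matters: swapping straight(3) and arc(right, 3) lands elsewhere
initial: (3, 1) facing east
1. straight(3) → (6, 1) facing east
2. straight(3) → (9, 1) facing east
3. arc(right, 3) → (12, -2) facing south
all 216 alternatives checked — unique.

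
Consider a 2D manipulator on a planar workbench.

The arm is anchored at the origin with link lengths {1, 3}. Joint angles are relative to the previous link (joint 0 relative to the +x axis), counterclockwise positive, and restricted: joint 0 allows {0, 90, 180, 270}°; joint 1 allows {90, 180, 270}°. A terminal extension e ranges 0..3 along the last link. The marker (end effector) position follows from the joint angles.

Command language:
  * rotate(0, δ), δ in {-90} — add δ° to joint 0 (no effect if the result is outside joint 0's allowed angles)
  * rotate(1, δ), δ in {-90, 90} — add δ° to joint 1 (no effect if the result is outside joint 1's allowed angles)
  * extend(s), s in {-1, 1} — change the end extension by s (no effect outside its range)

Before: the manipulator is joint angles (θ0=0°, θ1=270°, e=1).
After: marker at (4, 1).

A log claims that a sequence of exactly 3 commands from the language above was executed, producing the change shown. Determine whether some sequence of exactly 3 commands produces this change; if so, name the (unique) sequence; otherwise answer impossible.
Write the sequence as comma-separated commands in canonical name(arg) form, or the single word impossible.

from: joint angles (θ0=0°, θ1=270°, e=1)
t=1 rotate(0, -90) ⇒ joint angles (θ0=270°, θ1=270°, e=1)
t=2 rotate(0, -90) ⇒ joint angles (θ0=180°, θ1=270°, e=1)
t=3 rotate(0, -90) ⇒ joint angles (θ0=90°, θ1=270°, e=1)
no rival 3-sequence matches.

rotate(0, -90), rotate(0, -90), rotate(0, -90)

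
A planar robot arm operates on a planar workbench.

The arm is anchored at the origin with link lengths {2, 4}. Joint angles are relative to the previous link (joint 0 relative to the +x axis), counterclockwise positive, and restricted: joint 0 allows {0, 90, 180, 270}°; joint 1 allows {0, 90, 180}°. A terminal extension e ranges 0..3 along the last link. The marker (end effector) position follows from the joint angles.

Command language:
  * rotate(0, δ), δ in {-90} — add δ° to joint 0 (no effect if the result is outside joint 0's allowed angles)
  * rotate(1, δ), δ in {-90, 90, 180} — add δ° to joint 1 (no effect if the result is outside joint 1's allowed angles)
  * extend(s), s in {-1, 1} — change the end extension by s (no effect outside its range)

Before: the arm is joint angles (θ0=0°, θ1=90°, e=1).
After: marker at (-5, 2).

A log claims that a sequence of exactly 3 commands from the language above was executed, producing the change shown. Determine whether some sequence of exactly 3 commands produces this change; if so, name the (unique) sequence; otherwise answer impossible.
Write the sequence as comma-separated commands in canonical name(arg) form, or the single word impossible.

rotate(0, -90), rotate(0, -90), rotate(0, -90)

initial: joint angles (θ0=0°, θ1=90°, e=1)
1. rotate(0, -90) → joint angles (θ0=270°, θ1=90°, e=1)
2. rotate(0, -90) → joint angles (θ0=180°, θ1=90°, e=1)
3. rotate(0, -90) → joint angles (θ0=90°, θ1=90°, e=1)
uniquely the one of 216 3-step routes that fits.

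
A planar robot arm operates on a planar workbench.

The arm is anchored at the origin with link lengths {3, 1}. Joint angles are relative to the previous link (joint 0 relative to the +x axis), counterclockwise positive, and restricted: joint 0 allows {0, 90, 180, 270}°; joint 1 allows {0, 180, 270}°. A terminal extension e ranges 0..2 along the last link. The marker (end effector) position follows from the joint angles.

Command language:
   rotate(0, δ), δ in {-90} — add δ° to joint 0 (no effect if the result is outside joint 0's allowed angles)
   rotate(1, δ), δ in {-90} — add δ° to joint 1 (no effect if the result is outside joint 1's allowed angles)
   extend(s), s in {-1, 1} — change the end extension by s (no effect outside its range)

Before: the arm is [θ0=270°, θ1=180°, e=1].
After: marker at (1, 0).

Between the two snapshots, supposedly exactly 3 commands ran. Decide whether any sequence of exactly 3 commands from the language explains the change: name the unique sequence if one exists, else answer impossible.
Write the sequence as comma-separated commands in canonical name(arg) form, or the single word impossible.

start: [θ0=270°, θ1=180°, e=1]
step 1 (rotate(0, -90)): [θ0=180°, θ1=180°, e=1]
step 2 (rotate(0, -90)): [θ0=90°, θ1=180°, e=1]
step 3 (rotate(0, -90)): [θ0=0°, θ1=180°, e=1]
no rival 3-sequence matches.

rotate(0, -90), rotate(0, -90), rotate(0, -90)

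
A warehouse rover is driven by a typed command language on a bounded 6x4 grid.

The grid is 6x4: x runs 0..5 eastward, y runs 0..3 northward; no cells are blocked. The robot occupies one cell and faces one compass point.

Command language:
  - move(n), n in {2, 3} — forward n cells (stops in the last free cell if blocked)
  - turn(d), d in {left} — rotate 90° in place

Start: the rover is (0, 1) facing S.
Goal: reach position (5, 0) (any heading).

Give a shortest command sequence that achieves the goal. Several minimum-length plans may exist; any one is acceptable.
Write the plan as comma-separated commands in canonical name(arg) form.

move(3), turn(left), move(3), move(3)

t0: (0, 1) facing S
t=1 move(3) ⇒ (0, 0) facing S
t=2 turn(left) ⇒ (0, 0) facing E
t=3 move(3) ⇒ (3, 0) facing E
t=4 move(3) ⇒ (5, 0) facing E
no 3-step plan works, so 4 is optimal.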